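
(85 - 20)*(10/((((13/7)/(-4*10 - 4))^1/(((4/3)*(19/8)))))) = -146300/3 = -48766.67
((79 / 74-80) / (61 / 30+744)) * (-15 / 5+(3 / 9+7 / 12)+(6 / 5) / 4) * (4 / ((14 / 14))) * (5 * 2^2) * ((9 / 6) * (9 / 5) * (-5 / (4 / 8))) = -337492980 / 828097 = -407.55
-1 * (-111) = 111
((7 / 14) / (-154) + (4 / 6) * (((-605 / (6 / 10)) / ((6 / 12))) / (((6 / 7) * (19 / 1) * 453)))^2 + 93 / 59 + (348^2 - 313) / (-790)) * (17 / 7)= -4206345051048968011 / 11449345263034140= -367.39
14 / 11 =1.27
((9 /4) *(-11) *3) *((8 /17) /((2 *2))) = -297 /34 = -8.74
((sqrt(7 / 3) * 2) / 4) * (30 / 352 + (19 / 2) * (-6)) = -3339 * sqrt(21) / 352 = -43.47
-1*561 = -561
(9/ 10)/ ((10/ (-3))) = -27/ 100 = -0.27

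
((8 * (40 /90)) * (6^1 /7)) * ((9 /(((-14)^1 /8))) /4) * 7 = -192 /7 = -27.43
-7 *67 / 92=-469 / 92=-5.10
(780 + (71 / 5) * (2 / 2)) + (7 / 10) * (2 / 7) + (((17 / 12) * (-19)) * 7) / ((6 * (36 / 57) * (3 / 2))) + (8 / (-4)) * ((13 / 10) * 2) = 4899221 / 6480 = 756.05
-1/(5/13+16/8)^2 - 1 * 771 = -741100/961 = -771.18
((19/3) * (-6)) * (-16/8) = 76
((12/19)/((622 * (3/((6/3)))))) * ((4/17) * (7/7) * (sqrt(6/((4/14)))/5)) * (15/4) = 12 * sqrt(21)/100453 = 0.00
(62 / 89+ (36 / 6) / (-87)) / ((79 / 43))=69660 / 203899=0.34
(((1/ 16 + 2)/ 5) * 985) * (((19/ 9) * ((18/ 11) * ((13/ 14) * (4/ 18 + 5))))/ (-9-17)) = -175921/ 672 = -261.79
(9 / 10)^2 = 0.81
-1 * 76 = -76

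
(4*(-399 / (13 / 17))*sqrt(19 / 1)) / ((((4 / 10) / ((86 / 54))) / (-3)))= 108662.88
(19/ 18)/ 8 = 19/ 144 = 0.13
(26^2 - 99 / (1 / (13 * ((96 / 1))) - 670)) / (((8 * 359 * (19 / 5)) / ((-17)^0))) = 706708795 / 11406881078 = 0.06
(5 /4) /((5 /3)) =3 /4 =0.75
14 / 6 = 7 / 3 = 2.33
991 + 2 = 993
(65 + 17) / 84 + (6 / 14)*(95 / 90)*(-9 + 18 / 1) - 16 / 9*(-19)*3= 2234 / 21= 106.38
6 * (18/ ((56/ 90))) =1215/ 7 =173.57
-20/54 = -10/27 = -0.37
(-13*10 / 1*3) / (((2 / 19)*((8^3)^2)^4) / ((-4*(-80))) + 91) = -37050 / 147573952589676421573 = -0.00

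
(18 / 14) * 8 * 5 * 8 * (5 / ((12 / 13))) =15600 / 7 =2228.57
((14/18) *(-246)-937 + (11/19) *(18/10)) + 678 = -128048/285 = -449.29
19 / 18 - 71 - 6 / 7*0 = -1259 / 18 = -69.94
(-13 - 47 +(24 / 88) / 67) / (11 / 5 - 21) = 221085 / 69278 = 3.19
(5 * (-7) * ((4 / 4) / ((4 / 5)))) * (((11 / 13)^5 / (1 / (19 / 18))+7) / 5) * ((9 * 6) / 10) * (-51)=53381731977 / 2970344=17971.57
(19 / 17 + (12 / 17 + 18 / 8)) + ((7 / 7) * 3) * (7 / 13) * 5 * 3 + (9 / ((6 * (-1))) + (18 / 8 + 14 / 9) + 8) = 76795 / 1989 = 38.61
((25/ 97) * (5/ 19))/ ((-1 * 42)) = -125/ 77406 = -0.00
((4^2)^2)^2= 65536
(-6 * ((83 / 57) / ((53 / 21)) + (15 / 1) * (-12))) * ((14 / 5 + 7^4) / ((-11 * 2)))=-6514742703 / 55385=-117626.48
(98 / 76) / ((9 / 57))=49 / 6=8.17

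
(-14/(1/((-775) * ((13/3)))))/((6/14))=987350/9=109705.56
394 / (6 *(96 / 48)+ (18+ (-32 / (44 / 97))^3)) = -262207 / 233624323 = -0.00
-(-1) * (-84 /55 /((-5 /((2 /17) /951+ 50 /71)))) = 0.22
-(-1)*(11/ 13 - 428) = -427.15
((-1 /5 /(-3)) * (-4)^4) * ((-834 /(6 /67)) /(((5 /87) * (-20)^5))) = 270077 /312500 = 0.86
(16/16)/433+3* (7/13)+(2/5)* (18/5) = 3.06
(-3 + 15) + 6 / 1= 18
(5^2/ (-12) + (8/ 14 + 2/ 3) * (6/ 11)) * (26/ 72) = -16913/ 33264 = -0.51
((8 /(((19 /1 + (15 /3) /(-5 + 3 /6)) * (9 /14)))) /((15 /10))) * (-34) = -1088 /69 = -15.77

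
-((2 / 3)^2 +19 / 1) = -175 / 9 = -19.44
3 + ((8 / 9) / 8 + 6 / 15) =3.51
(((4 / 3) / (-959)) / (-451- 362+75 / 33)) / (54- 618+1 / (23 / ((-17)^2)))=-46 / 14791310079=-0.00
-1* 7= -7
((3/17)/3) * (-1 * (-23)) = 23/17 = 1.35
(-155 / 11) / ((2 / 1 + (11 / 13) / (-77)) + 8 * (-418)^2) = -14105 / 1399191783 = -0.00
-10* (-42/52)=105/13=8.08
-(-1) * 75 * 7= 525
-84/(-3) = 28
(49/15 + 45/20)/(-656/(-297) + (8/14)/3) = 229383/99760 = 2.30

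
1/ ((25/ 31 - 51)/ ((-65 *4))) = 2015/ 389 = 5.18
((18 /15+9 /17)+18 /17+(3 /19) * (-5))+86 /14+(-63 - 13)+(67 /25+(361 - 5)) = 16438692 /56525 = 290.82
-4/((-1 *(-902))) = -2/451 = -0.00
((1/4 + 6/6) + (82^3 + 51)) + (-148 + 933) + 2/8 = 1104411/2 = 552205.50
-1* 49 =-49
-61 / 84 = -0.73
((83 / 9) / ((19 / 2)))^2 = 27556 / 29241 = 0.94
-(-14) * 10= 140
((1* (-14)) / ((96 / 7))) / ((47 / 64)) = -196 / 141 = -1.39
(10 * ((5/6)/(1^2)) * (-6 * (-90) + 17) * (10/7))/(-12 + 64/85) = -5918125/10038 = -589.57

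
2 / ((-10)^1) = -1 / 5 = -0.20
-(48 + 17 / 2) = -113 / 2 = -56.50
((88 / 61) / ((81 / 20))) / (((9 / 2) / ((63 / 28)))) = 880 / 4941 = 0.18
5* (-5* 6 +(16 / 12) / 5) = -446 / 3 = -148.67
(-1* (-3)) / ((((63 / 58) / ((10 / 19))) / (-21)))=-30.53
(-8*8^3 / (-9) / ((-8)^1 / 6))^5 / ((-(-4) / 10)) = -2814749767106560 / 243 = -11583332374924.12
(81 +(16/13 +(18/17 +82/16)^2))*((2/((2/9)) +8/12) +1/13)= 2751853315/2344368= 1173.81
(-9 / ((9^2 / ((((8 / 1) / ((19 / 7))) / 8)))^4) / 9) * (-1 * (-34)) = -81634 / 5609891727441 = -0.00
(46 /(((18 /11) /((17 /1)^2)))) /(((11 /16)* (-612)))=-1564 /81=-19.31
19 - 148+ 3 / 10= -1287 / 10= -128.70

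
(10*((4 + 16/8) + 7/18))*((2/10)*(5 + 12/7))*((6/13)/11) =10810/3003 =3.60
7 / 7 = 1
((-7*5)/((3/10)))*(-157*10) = 549500/3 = 183166.67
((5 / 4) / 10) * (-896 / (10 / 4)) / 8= -28 / 5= -5.60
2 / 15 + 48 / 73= 0.79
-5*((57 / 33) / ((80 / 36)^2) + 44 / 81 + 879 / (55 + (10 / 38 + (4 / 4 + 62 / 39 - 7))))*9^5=-88985332234251 / 16580080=-5367002.59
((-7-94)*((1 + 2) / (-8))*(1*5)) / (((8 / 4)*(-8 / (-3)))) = 4545 / 128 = 35.51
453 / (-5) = -453 / 5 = -90.60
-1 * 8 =-8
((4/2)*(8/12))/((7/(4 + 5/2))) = 26/21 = 1.24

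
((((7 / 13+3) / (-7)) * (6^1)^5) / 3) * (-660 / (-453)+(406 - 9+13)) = -7407884160 / 13741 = -539108.08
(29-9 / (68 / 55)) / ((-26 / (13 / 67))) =-1477 / 9112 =-0.16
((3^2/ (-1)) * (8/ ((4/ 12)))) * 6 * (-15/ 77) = 19440/ 77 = 252.47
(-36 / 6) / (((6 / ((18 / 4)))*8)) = -9 / 16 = -0.56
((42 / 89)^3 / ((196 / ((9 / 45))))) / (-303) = -126 / 356009345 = -0.00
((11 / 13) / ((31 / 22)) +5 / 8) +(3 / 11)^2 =507087 / 390104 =1.30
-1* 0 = 0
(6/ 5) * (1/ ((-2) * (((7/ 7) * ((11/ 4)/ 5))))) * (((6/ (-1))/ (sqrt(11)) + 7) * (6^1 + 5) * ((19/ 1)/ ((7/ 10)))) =-2280 + 13680 * sqrt(11)/ 77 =-1690.76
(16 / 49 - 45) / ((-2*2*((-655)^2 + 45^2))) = 2189 / 84485800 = 0.00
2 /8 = 1 /4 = 0.25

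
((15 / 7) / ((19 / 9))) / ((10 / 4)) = 0.41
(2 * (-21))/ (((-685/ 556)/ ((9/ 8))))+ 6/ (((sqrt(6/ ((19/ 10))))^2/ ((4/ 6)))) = 81416/ 2055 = 39.62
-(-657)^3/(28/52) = 3686714109/7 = 526673444.14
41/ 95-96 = -9079/ 95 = -95.57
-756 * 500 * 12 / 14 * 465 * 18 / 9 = -301320000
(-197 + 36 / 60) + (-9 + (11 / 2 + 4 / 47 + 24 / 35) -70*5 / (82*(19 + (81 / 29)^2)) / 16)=-3954068387 / 19855808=-199.14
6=6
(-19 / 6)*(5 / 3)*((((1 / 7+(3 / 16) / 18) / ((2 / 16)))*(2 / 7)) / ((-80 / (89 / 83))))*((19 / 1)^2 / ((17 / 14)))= 7.37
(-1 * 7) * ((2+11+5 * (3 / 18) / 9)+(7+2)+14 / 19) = -163961 / 1026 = -159.81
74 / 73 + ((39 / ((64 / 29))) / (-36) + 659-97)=31537279 / 56064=562.52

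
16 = 16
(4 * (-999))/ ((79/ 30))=-119880/ 79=-1517.47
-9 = -9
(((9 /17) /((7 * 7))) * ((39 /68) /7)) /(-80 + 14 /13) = -169 /15067304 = -0.00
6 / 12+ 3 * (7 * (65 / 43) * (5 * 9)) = 122893 / 86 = 1428.99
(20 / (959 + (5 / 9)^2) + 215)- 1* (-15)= 4468385 / 19426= 230.02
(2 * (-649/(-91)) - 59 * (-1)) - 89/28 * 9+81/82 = 681197/14924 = 45.64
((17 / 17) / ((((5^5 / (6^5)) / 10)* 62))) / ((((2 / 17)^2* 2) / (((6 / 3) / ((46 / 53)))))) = 14888124 / 445625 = 33.41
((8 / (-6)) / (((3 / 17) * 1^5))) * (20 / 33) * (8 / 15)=-2.44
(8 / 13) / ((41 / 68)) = 1.02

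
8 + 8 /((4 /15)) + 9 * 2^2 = 74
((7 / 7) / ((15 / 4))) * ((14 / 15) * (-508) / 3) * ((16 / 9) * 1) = -455168 / 6075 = -74.92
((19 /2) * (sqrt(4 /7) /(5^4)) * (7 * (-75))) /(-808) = 57 * sqrt(7) /20200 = 0.01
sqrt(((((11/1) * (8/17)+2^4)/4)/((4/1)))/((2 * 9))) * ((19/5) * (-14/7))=-2.06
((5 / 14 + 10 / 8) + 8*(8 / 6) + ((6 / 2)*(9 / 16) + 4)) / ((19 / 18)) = 18105 / 1064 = 17.02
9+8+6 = 23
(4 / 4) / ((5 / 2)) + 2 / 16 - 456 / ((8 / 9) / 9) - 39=-186219 / 40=-4655.48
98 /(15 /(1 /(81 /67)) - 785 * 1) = -469 /3670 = -0.13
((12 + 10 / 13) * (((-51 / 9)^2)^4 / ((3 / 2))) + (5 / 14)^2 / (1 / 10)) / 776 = 226963276085251 / 19459086192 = 11663.61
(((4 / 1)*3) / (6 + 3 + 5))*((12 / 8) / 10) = 9 / 70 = 0.13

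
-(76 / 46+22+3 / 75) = -13623 / 575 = -23.69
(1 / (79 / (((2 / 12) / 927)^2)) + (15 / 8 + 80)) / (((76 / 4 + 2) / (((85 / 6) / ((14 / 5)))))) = 170082370077475 / 8622190952928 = 19.73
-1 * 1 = -1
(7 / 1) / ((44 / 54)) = 189 / 22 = 8.59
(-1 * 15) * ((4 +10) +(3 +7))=-360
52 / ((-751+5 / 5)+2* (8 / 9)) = -18 / 259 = -0.07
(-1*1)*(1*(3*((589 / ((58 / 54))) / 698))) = -2.36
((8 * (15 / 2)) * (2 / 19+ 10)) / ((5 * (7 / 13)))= 29952 / 133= 225.20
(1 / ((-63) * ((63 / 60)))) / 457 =-20 / 604611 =-0.00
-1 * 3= -3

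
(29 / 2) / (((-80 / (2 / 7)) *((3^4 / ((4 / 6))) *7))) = -0.00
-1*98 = -98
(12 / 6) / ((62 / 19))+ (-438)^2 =5947183 / 31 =191844.61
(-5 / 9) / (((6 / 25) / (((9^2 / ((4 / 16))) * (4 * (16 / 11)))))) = -48000 / 11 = -4363.64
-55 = -55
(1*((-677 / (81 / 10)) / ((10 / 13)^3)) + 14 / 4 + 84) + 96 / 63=-5363933 / 56700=-94.60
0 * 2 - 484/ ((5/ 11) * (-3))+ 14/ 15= 5338/ 15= 355.87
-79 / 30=-2.63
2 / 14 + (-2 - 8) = -69 / 7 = -9.86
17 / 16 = 1.06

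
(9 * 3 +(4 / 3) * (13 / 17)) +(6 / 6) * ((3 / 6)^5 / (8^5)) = 1498415155 / 53477376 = 28.02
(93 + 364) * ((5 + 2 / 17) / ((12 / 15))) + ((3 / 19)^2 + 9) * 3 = 72429627 / 24548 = 2950.53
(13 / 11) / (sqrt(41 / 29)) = 13 * sqrt(1189) / 451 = 0.99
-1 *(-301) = 301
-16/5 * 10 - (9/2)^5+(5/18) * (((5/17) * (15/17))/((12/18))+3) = -52057171/27744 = -1876.34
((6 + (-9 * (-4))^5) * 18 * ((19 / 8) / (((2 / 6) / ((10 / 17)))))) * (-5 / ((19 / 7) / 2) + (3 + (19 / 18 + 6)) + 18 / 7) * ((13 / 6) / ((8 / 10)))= 30051368528025 / 272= 110482972529.50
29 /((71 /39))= 1131 /71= 15.93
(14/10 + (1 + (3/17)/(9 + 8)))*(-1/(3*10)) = -1161/14450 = -0.08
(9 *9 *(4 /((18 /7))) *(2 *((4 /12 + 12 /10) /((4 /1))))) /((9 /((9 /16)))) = 483 /80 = 6.04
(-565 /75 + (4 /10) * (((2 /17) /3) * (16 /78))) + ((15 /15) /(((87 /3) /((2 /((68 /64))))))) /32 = -127714 /16965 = -7.53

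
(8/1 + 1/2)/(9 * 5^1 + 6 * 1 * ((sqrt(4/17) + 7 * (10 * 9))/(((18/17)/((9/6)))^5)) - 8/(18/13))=9871840058544/25095631663063349 - 1840134672 * sqrt(17)/25095631663063349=0.00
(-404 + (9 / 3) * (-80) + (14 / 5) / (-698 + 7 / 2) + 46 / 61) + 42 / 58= -7893882377 / 12285705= -642.53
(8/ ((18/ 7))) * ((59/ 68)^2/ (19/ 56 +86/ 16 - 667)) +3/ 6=23909489/ 48160116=0.50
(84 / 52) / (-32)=-21 / 416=-0.05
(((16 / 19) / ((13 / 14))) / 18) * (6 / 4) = 56 / 741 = 0.08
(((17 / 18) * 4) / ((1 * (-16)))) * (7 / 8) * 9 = -119 / 64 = -1.86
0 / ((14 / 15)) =0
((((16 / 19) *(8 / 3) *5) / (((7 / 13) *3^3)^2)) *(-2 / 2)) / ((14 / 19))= -54080 / 750141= -0.07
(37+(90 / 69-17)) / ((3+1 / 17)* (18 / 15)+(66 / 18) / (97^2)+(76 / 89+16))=104633254950 / 100805160173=1.04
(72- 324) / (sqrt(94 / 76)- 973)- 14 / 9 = -46644682 / 35975655 + 28 * sqrt(1786) / 3997295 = -1.30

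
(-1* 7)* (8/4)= -14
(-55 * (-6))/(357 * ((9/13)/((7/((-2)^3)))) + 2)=-2145/1823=-1.18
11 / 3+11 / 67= 770 / 201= 3.83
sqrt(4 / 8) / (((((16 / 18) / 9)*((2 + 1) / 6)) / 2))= 81*sqrt(2) / 4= 28.64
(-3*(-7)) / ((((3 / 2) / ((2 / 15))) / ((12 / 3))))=112 / 15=7.47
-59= -59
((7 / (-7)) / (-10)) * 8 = 4 / 5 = 0.80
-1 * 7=-7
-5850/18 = -325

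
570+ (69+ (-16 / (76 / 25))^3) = 3382901 / 6859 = 493.21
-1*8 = -8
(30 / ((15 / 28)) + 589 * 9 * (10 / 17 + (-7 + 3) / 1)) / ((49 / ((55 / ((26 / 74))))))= -623739710 / 10829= -57599.01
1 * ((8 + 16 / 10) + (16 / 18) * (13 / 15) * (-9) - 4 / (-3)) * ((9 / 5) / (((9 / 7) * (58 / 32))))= 448 / 145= 3.09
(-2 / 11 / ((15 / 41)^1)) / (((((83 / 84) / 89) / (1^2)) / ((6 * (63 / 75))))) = -25747344 / 114125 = -225.61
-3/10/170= -3/1700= -0.00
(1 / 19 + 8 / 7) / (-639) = -53 / 28329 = -0.00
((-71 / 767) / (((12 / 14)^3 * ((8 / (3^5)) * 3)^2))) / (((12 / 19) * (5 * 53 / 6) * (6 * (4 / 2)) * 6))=-12493089 / 1665064960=-0.01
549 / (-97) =-549 / 97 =-5.66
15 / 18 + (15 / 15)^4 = 11 / 6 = 1.83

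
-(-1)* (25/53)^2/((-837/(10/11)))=-6250/25862463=-0.00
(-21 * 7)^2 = 21609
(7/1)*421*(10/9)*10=294700/9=32744.44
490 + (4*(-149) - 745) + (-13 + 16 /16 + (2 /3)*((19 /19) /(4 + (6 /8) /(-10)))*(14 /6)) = -862.60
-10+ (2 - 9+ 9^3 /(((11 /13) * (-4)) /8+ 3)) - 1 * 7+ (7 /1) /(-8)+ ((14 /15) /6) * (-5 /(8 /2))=257.83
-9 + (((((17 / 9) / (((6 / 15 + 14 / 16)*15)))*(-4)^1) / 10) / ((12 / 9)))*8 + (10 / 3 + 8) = 283 / 135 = 2.10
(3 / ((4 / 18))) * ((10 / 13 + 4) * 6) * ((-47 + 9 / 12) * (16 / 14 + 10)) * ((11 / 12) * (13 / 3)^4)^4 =-55872460837917118258684535 / 25713241344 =-2172906172755017.34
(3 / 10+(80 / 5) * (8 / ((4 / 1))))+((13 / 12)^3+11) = 385097 / 8640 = 44.57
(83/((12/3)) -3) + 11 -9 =19.75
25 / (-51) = -25 / 51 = -0.49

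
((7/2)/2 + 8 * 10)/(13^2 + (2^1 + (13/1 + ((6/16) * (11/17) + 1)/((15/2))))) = 83385/187849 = 0.44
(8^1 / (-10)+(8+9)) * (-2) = -162 / 5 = -32.40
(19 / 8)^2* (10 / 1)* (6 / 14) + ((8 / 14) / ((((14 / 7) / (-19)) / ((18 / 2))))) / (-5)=38019 / 1120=33.95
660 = 660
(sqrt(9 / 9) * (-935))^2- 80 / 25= 4371109 / 5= 874221.80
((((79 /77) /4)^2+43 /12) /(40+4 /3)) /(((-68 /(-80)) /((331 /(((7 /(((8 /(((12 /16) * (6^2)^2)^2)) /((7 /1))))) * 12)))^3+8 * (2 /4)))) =6955057157946049314234535152785 /16740624497763848445352934940672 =0.42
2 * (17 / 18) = 17 / 9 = 1.89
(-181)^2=32761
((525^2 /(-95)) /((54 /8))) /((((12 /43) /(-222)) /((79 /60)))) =153969025 /342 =450201.83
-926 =-926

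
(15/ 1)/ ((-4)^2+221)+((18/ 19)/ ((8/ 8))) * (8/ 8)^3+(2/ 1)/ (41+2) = 68233/ 64543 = 1.06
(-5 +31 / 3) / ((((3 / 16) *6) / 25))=3200 / 27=118.52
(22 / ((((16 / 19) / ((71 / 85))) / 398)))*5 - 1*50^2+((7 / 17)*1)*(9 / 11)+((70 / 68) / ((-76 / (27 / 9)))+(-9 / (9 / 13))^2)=1168089775 / 28424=41095.19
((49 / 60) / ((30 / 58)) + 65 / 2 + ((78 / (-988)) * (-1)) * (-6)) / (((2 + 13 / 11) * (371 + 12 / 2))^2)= 69532529 / 2977247227500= 0.00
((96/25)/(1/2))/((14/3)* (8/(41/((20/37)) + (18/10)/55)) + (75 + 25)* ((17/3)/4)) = 5342144/98884375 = 0.05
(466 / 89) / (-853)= -0.01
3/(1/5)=15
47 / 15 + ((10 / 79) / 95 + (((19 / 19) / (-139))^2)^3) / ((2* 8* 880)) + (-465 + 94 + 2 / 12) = -56048730245709118575953 / 152430596301697626880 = -367.70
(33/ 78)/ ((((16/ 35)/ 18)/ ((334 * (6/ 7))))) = 4769.13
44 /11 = 4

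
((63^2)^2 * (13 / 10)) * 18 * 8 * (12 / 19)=176937257952 / 95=1862497452.13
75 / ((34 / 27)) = 2025 / 34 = 59.56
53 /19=2.79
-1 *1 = -1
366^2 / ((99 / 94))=1399096 / 11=127190.55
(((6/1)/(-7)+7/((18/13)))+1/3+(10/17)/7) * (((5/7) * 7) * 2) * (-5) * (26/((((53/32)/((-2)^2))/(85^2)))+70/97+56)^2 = -1344927704058017859818300/28306402551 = -47513197822819.23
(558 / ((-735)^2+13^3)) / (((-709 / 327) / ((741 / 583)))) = -67603653 / 112104253217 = -0.00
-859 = -859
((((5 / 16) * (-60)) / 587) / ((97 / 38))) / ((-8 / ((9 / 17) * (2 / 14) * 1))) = 12825 / 108411856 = 0.00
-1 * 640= -640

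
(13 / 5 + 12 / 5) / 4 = 5 / 4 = 1.25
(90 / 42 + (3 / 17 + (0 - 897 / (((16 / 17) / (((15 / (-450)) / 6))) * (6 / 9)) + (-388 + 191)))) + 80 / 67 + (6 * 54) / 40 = -905449369 / 5102720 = -177.44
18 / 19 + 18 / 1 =360 / 19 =18.95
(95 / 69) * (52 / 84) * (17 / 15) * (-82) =-344318 / 4347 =-79.21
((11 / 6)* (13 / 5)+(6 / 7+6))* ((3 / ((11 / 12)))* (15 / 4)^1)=21969 / 154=142.66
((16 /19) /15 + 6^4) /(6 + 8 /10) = 10864 /57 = 190.60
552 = 552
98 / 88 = 49 / 44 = 1.11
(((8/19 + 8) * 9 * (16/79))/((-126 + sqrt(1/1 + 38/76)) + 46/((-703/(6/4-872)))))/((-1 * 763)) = 599293440 * sqrt(6)/283893206700971 + 82750233600/283893206700971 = 0.00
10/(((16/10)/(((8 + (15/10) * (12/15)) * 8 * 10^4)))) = 4600000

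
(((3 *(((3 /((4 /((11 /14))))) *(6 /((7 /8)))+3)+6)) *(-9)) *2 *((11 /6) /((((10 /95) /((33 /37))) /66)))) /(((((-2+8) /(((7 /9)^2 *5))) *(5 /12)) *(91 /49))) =-226235394 /481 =-470343.85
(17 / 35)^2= 289 / 1225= 0.24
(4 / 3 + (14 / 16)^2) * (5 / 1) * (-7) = -14105 / 192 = -73.46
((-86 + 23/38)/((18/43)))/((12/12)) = -139535/684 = -204.00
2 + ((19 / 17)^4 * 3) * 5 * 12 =23624822 / 83521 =282.86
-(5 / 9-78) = 697 / 9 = 77.44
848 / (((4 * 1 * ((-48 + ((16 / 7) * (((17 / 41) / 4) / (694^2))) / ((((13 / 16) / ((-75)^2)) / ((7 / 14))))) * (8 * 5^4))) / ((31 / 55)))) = -738111143497 / 1482459136950000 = -0.00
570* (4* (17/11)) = 3523.64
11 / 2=5.50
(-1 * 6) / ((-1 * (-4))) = -3 / 2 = -1.50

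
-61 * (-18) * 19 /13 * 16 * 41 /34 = 30962.61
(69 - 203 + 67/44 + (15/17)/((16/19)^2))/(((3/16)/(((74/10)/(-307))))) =77482773/4592720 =16.87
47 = 47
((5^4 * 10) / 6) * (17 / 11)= 53125 / 33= 1609.85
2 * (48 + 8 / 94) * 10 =45200 / 47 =961.70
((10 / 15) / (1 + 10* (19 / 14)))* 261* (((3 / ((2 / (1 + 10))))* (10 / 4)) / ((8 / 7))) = 234465 / 544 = 431.00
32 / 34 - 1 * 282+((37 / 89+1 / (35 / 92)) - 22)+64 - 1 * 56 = -15463629 / 52955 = -292.01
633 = 633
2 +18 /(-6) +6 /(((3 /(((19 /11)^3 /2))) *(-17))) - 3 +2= -52113 /22627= -2.30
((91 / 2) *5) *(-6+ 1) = -1137.50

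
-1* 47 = -47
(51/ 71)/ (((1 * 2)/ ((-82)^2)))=171462/ 71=2414.96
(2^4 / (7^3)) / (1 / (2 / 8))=4 / 343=0.01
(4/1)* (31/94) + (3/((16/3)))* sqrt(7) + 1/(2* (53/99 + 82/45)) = 9* sqrt(7)/16 + 55991/36566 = 3.02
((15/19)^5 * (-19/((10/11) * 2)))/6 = -556875/1042568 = -0.53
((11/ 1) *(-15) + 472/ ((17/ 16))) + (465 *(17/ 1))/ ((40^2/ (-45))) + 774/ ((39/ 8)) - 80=1919007/ 14144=135.68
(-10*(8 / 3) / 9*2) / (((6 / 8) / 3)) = -640 / 27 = -23.70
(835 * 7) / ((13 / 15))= 6744.23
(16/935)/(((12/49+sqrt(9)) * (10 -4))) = 392/445995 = 0.00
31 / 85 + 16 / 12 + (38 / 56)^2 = 2.16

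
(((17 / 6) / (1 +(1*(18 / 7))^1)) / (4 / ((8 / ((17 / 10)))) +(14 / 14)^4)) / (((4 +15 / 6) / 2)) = 952 / 7215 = 0.13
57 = 57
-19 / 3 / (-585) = 19 / 1755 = 0.01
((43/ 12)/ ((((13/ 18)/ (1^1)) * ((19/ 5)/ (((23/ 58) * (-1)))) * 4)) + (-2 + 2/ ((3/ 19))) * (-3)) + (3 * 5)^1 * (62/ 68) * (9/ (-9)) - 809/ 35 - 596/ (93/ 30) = -552116366239/ 2113944560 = -261.18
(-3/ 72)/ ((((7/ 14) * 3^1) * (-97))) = 1/ 3492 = 0.00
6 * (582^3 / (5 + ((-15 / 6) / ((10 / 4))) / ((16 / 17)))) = 2102798592 / 7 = 300399798.86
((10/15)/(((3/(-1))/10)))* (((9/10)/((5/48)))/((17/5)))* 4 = -384/17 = -22.59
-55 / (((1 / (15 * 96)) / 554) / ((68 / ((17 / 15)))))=-2632608000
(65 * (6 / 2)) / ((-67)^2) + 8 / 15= 38837 / 67335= 0.58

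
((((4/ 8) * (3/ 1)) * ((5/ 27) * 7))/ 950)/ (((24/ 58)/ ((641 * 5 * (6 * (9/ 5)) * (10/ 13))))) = 130123/ 988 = 131.70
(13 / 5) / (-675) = -13 / 3375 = -0.00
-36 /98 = -18 /49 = -0.37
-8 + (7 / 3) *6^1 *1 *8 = 104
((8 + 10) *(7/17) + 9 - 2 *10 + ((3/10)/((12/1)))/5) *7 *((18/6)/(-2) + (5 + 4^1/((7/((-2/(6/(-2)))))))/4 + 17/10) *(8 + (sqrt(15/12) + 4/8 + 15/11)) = -51992983/136000 - 2635589 *sqrt(5)/136000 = -425.63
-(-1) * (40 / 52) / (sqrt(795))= 2 * sqrt(795) / 2067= 0.03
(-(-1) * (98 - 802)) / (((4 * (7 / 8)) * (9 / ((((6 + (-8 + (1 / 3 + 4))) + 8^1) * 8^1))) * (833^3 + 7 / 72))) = -0.00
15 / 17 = 0.88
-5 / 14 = -0.36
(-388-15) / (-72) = 403 / 72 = 5.60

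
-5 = -5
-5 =-5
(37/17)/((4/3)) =111/68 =1.63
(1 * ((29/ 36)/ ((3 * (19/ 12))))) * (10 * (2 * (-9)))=-580/ 19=-30.53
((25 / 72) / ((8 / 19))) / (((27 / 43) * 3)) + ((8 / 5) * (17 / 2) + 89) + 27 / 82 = 988652053 / 9564480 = 103.37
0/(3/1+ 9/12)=0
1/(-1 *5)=-1/5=-0.20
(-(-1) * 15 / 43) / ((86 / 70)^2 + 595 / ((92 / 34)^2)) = 38881500 / 9225966437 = 0.00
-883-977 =-1860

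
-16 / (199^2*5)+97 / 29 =19206021 / 5742145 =3.34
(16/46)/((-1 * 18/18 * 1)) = -8/23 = -0.35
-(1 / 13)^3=-1 / 2197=-0.00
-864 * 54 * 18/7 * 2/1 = -1679616/7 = -239945.14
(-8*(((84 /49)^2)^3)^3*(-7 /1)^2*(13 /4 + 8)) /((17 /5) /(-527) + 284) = -253879.61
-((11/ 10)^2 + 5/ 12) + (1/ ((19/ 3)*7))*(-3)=-16901/ 9975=-1.69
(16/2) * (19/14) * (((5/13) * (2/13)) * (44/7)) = 33440/8281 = 4.04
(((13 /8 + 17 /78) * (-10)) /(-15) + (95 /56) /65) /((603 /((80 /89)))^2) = 6576800 /2358840302091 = 0.00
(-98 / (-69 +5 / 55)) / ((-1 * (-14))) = 77 / 758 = 0.10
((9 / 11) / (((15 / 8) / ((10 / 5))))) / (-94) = -24 / 2585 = -0.01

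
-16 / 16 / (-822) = 1 / 822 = 0.00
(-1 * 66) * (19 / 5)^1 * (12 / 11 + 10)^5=-3081087306048 / 73205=-42088481.74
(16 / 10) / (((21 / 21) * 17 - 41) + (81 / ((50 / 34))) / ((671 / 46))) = -13420 / 169629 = -0.08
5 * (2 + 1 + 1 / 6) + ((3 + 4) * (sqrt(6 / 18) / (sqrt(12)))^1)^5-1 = 132151 / 7776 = 16.99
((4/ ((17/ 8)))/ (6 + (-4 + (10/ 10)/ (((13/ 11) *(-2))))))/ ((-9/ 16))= -13312/ 6273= -2.12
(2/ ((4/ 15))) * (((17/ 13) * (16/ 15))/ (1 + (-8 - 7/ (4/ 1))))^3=-643956736/ 21194184375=-0.03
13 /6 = 2.17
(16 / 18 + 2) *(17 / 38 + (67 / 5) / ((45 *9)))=480623 / 346275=1.39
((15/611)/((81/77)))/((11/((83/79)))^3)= 20012545/984173390343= 0.00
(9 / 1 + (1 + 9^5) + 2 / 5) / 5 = 295297 / 25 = 11811.88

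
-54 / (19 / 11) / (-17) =594 / 323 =1.84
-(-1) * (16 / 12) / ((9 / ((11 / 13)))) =0.13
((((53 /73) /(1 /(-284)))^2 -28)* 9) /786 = 339620238 /698099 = 486.49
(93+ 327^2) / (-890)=-53511 / 445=-120.25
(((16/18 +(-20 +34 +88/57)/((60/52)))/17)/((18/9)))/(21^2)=877/915705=0.00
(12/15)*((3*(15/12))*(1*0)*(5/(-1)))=0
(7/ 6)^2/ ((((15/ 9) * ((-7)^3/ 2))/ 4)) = -2/ 105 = -0.02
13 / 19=0.68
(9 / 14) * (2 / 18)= 0.07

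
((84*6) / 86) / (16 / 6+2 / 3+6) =0.63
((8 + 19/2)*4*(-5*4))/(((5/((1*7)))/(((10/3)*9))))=-58800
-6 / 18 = -0.33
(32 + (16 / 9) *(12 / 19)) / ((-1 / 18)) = -11328 / 19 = -596.21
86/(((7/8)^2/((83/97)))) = 456832/4753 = 96.11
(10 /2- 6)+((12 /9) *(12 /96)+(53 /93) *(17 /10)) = 21 /155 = 0.14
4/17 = 0.24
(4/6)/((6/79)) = 79/9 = 8.78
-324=-324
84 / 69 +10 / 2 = 6.22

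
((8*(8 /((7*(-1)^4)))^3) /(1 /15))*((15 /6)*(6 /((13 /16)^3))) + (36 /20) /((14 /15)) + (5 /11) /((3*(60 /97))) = 1495498554925 /298414116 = 5011.49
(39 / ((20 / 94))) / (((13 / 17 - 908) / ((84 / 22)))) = -0.77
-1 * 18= -18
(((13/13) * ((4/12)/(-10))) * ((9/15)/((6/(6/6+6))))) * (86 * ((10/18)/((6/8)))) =-602/405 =-1.49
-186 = -186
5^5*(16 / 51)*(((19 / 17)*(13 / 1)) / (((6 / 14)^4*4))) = 7413087500 / 70227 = 105558.94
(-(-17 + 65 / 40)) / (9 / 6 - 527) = -123 / 4204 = -0.03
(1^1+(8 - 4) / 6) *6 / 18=5 / 9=0.56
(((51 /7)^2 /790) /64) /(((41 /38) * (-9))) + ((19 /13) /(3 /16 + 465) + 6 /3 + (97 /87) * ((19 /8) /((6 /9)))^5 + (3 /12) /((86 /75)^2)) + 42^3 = 322625001598222168912845719 /4317210513543156203520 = 74729.97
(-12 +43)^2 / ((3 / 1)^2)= 961 / 9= 106.78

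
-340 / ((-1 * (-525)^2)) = 0.00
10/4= 5/2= 2.50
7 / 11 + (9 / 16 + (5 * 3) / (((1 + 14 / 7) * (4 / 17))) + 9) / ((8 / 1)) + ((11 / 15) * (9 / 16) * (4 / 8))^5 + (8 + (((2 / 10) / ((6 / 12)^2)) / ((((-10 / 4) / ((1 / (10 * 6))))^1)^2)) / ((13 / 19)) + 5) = 2360083287327079 / 134951731200000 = 17.49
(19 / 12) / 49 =19 / 588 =0.03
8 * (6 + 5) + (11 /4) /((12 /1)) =88.23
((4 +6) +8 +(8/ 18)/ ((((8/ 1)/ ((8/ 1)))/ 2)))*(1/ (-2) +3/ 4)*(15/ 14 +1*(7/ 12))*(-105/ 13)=-59075/ 936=-63.11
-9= -9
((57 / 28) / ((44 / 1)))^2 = 3249 / 1517824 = 0.00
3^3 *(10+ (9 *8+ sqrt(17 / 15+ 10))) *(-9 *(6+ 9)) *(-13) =3159 *sqrt(2505)+ 3885570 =4043677.87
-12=-12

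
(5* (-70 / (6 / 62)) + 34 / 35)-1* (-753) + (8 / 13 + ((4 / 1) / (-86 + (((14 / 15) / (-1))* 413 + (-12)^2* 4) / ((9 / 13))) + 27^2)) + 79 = -17905003859 / 8716890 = -2054.06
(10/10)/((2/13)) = 13/2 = 6.50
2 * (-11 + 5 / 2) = -17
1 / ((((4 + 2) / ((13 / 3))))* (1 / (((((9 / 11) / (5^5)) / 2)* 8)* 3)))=0.00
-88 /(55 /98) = -156.80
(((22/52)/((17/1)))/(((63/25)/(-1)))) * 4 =-550/13923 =-0.04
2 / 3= 0.67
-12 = -12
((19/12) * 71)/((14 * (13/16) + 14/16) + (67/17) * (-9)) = -22933/4737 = -4.84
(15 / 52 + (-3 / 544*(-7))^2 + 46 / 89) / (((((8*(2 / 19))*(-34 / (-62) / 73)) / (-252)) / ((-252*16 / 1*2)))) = 47143231377395265 / 181898912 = 259172695.75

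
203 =203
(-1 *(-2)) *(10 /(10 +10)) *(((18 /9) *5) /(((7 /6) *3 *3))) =20 /21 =0.95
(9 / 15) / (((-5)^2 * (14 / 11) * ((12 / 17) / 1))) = 187 / 7000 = 0.03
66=66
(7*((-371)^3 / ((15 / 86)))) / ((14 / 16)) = -35132589968 / 15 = -2342172664.53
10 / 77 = 0.13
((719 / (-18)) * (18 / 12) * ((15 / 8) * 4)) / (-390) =719 / 624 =1.15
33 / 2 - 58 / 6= 41 / 6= 6.83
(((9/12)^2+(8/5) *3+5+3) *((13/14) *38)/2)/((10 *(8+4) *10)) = 264043/1344000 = 0.20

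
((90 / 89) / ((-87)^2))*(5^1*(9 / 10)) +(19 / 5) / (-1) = -1421906 / 374245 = -3.80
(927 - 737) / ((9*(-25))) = -38 / 45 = -0.84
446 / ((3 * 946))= 223 / 1419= 0.16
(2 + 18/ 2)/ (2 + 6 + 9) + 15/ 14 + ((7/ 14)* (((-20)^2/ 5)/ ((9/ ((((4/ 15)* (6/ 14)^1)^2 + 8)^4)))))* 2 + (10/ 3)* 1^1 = 1683742627824292253/ 45938257968750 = 36652.30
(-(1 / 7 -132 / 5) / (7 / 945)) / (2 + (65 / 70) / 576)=28584576 / 16141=1770.93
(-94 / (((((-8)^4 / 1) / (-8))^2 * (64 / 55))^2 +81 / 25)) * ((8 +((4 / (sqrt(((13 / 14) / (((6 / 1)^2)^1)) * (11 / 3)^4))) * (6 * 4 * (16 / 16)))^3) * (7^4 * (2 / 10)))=-2200964472184504320 * sqrt(182) / 696461697673751648353-1092358960 / 281474976720457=-0.04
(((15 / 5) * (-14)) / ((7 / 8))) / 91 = -48 / 91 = -0.53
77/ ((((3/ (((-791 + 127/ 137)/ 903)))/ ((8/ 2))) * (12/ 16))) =-6350080/ 53019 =-119.77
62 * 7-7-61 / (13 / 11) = 4880 / 13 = 375.38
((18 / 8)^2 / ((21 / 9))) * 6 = 729 / 56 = 13.02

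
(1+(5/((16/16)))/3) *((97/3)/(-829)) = -776/7461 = -0.10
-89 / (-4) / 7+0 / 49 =89 / 28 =3.18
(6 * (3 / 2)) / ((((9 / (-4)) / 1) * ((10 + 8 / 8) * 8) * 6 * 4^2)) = -1 / 2112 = -0.00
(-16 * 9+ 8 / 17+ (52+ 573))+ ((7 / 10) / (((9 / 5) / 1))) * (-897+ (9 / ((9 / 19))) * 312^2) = 73378457 / 102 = 719396.64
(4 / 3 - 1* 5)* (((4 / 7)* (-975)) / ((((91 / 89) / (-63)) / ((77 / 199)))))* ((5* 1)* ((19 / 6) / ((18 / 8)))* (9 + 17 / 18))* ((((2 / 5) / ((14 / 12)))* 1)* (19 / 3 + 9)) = -673906789600 / 37611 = -17917811.00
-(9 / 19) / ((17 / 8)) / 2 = -36 / 323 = -0.11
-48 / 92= -12 / 23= -0.52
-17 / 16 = -1.06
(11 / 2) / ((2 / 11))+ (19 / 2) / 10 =156 / 5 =31.20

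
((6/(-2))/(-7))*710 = 2130/7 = 304.29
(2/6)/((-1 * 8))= -0.04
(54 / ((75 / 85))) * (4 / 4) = 306 / 5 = 61.20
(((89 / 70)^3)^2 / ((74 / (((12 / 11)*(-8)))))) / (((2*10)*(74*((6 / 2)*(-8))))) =496981290961 / 35433525820000000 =0.00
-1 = -1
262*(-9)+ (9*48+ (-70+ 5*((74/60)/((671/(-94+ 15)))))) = -1996.73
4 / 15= 0.27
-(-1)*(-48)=-48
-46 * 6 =-276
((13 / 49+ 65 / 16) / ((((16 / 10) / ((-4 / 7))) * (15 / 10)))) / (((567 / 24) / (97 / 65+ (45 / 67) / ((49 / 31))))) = -5932327 / 70942347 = -0.08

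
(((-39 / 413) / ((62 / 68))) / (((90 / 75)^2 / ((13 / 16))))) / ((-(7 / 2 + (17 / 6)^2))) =43095 / 8501192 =0.01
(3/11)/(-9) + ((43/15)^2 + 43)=51.19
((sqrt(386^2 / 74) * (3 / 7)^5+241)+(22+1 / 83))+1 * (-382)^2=46899 * sqrt(74) / 621859+12133522 / 83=146187.66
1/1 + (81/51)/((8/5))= 271/136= 1.99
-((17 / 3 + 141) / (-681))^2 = -193600 / 4173849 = -0.05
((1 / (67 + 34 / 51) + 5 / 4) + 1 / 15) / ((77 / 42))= 16217 / 22330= 0.73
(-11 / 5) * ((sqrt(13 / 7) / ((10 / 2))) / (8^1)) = -11 * sqrt(91) / 1400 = -0.07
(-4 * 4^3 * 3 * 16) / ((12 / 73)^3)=-24897088 / 9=-2766343.11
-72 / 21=-24 / 7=-3.43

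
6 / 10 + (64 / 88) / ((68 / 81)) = 1371 / 935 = 1.47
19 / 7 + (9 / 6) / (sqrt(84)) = sqrt(21) / 28 + 19 / 7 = 2.88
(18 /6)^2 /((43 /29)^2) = 7569 /1849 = 4.09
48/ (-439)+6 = 2586/ 439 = 5.89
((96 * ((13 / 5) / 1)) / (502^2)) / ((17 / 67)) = 20904 / 5355085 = 0.00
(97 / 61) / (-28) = -97 / 1708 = -0.06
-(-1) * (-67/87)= -67/87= -0.77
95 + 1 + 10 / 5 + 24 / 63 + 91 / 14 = 4405 / 42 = 104.88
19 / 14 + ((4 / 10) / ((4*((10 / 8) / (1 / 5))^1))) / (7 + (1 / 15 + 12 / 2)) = 1664 / 1225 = 1.36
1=1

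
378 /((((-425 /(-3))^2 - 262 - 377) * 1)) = 243 /12491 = 0.02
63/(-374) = -63/374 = -0.17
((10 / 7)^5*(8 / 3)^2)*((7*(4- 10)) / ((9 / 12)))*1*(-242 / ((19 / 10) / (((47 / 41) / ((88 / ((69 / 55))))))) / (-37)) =-27673600000 / 207612069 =-133.29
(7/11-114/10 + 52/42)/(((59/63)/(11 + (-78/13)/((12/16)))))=-99018/3245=-30.51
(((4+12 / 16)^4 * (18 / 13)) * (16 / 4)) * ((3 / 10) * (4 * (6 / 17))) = 10556001 / 8840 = 1194.12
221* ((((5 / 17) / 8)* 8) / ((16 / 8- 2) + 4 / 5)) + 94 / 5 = 2001 / 20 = 100.05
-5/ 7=-0.71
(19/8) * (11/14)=1.87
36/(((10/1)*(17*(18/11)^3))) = 1331/27540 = 0.05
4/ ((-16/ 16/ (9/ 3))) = -12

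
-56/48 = -7/6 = -1.17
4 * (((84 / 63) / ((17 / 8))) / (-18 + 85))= 128 / 3417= 0.04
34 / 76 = 17 / 38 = 0.45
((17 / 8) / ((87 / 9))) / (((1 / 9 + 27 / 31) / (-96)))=-85374 / 3973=-21.49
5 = 5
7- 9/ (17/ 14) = -7/ 17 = -0.41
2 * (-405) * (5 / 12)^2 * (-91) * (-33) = -3378375 / 8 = -422296.88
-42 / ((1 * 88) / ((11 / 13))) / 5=-21 / 260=-0.08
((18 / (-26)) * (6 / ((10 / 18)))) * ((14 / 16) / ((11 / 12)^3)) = -734832 / 86515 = -8.49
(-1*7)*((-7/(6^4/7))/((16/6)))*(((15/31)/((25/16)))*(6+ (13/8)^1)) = 20923/89280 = 0.23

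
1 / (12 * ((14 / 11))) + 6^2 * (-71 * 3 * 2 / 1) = -2576437 / 168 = -15335.93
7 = 7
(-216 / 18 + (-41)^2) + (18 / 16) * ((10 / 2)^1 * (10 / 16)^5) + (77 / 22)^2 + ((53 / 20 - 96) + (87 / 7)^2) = 111938614917 / 64225280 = 1742.91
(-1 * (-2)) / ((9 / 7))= 14 / 9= 1.56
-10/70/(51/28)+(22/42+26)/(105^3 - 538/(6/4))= -97181965/1239432243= -0.08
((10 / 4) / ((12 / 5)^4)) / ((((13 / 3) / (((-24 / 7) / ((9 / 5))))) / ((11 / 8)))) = -171875 / 3773952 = -0.05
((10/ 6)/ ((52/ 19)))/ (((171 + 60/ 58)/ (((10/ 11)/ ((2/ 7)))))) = 96425/ 8561124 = 0.01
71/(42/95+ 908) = 6745/86302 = 0.08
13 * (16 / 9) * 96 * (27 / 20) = 14976 / 5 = 2995.20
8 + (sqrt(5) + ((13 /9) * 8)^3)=sqrt(5) + 1130696 /729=1553.26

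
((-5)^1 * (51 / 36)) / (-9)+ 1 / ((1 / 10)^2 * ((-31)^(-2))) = 10378885 / 108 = 96100.79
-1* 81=-81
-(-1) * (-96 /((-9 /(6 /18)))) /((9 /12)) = 128 /27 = 4.74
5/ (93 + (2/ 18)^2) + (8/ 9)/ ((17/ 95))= 5787805/ 1152702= 5.02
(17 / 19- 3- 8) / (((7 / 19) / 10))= -1920 / 7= -274.29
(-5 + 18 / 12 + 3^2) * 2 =11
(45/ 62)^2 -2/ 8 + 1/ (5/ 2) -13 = -59213/ 4805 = -12.32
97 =97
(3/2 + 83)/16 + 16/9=2033/288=7.06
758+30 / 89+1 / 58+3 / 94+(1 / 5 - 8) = 455256822 / 606535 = 750.59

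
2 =2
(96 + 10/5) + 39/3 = 111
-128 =-128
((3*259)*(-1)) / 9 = -259 / 3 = -86.33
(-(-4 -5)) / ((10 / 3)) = 27 / 10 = 2.70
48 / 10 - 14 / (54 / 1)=613 / 135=4.54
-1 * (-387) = 387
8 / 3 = 2.67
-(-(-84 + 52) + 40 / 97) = -32.41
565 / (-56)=-10.09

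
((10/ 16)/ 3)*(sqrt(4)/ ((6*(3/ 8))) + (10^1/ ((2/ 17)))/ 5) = 805/ 216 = 3.73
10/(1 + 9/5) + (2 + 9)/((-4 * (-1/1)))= 177/28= 6.32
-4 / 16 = -1 / 4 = -0.25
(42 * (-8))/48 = -7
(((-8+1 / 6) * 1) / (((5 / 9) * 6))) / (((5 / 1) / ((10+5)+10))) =-47 / 4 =-11.75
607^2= 368449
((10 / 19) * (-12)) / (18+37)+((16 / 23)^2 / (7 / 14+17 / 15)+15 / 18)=32985541 / 32504934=1.01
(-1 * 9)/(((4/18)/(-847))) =68607/2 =34303.50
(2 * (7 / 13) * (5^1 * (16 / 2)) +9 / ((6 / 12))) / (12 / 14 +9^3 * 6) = 2779 / 199056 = 0.01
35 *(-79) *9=-24885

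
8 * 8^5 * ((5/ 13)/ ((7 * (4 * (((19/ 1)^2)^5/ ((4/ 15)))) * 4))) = 65536/ 1673781088379673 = 0.00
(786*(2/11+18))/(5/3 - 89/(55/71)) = -126.22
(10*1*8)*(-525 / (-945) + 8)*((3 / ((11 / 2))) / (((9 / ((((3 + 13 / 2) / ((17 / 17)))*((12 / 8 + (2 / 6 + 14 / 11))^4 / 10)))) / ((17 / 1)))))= 3993153513125 / 64039734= 62354.31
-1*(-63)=63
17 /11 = 1.55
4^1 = 4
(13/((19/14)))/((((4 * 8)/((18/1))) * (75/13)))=3549/3800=0.93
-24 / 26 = -12 / 13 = -0.92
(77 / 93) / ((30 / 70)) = 539 / 279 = 1.93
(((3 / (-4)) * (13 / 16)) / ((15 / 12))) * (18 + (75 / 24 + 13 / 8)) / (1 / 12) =-133.09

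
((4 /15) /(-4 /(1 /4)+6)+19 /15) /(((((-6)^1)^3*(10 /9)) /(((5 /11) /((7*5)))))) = -31 /462000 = -0.00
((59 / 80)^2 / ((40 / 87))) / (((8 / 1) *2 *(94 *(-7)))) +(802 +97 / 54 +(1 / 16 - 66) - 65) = 48963614223131 / 72769536000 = 672.86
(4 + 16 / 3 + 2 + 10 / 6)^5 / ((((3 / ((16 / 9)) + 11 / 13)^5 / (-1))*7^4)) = -144555105949057024 / 97598970383828207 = -1.48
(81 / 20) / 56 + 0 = 81 / 1120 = 0.07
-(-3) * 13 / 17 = 39 / 17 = 2.29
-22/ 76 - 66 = -2519/ 38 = -66.29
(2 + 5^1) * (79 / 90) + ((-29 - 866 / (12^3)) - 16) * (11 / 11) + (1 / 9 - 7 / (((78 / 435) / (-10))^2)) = -15923552429 / 730080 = -21810.70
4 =4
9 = 9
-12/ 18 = -0.67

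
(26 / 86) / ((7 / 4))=52 / 301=0.17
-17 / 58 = -0.29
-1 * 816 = -816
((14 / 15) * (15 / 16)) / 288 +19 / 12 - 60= -134585 / 2304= -58.41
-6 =-6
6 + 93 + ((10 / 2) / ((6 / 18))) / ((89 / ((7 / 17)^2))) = 2547114 / 25721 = 99.03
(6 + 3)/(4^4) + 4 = 4.04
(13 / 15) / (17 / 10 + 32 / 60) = 26 / 67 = 0.39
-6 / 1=-6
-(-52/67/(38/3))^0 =-1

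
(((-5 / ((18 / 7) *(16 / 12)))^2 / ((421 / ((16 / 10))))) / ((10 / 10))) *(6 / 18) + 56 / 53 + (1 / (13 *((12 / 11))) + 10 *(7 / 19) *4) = 18888348673 / 1190443176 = 15.87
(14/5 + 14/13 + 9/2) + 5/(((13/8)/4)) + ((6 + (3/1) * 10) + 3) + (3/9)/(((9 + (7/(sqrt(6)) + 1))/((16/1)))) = 4316809/71630 - 112 * sqrt(6)/1653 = 60.10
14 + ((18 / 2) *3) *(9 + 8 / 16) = 541 / 2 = 270.50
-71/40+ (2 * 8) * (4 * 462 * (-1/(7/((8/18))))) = -225493/120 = -1879.11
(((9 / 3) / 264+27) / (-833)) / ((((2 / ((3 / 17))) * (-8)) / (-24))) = -21393 / 2492336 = -0.01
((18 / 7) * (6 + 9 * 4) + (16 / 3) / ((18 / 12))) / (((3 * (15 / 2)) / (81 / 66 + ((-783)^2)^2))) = 307496146556228 / 165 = 1863613009431.68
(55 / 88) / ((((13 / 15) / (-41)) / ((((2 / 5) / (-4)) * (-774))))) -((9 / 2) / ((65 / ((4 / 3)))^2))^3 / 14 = -9665423957111423 / 4223457875000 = -2288.51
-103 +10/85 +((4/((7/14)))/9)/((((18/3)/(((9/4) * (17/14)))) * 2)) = -146627/1428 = -102.68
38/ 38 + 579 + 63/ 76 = 44143/ 76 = 580.83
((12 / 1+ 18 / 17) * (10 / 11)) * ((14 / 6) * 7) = 36260 / 187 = 193.90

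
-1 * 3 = -3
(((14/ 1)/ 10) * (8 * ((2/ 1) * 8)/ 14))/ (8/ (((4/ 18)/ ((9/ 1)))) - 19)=64/ 1525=0.04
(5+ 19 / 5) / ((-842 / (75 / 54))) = -55 / 3789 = -0.01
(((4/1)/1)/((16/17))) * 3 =51/4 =12.75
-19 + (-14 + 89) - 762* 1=-706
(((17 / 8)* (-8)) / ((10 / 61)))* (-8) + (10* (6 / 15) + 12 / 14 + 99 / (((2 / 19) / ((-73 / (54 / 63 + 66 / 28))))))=-718387 / 35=-20525.34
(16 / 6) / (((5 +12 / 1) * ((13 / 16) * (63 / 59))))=7552 / 41769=0.18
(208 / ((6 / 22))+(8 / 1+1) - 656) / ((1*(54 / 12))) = 694 / 27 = 25.70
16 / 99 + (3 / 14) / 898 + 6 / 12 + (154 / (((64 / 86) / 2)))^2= 3411140558405 / 19914048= 171293.18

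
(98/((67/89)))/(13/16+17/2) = 139552/9983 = 13.98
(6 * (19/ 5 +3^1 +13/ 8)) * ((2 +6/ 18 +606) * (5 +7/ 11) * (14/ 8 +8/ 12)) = 110581495/ 264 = 418869.30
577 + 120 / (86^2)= 1066903 / 1849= 577.02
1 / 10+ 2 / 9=29 / 90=0.32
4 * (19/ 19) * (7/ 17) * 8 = 224/ 17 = 13.18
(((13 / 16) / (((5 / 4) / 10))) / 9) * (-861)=-3731 / 6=-621.83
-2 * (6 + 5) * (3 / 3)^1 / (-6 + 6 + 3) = -22 / 3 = -7.33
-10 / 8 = -5 / 4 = -1.25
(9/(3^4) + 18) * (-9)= -163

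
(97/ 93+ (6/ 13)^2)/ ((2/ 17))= 335597/ 31434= 10.68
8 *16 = 128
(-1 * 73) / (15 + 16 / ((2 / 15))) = -73 / 135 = -0.54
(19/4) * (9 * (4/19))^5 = 15116544/130321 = 115.99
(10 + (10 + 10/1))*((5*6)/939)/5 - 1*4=-1192/313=-3.81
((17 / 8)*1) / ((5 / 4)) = 17 / 10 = 1.70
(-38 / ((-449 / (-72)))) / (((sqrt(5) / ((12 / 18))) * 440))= -228 * sqrt(5) / 123475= -0.00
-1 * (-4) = 4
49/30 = 1.63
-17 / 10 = -1.70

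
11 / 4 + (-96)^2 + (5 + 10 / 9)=9224.86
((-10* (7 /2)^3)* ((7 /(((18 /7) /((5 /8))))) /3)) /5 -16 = -111683 /1728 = -64.63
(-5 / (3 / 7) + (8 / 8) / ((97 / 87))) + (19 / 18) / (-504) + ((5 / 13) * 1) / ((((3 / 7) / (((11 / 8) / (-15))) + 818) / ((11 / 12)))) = -3858475787561 / 358214206896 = -10.77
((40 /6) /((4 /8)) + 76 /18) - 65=-427 /9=-47.44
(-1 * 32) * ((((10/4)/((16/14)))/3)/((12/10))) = -175/9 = -19.44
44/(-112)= -11/28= -0.39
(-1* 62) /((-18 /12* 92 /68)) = 30.55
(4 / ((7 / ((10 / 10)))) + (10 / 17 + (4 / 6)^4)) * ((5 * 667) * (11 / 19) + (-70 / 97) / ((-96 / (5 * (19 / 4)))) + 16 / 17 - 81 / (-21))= 533176016005901 / 202943670048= 2627.21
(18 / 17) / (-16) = -0.07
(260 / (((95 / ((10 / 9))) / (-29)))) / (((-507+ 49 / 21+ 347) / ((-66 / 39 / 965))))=-464 / 473043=-0.00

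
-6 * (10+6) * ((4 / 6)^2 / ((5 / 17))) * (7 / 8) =-1904 / 15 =-126.93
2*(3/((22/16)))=48/11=4.36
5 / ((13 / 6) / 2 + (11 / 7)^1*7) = 12 / 29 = 0.41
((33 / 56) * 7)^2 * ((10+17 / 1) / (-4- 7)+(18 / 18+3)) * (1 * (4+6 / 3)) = 5049 / 32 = 157.78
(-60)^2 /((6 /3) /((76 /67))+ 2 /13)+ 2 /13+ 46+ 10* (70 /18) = 217495450 /110799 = 1962.97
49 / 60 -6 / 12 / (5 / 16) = -47 / 60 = -0.78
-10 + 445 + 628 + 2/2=1064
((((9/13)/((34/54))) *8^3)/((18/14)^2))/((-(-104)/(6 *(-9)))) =-508032/2873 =-176.83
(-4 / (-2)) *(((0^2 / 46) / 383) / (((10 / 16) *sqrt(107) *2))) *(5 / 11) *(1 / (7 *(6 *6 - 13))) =0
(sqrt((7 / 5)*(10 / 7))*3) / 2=3*sqrt(2) / 2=2.12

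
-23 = -23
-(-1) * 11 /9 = 11 /9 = 1.22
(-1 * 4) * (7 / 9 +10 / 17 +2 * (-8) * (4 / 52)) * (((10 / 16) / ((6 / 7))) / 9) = -9415 / 214812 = -0.04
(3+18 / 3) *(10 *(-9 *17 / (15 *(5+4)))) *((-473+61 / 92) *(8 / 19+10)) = 219404295 / 437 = 502069.32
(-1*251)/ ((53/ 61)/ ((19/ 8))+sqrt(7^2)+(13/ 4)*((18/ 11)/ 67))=-33.71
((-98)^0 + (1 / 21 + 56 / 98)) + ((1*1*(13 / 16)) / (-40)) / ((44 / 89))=1.58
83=83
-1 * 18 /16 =-9 /8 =-1.12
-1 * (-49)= 49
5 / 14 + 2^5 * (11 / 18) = 2509 / 126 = 19.91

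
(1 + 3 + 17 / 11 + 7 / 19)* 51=63036 / 209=301.61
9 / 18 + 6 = 6.50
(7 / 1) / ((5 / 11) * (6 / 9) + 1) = 231 / 43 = 5.37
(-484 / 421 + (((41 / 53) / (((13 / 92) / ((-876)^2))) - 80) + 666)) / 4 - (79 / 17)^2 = 176108925190157 / 167659882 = 1050393.95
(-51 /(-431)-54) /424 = -23223 /182744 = -0.13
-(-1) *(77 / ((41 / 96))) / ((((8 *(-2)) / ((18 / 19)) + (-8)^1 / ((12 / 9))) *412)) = -0.02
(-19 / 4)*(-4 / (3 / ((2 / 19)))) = 2 / 3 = 0.67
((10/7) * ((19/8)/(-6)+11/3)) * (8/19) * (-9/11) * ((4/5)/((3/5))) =-3140/1463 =-2.15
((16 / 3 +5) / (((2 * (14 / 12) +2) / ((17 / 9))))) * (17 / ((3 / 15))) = 44795 / 117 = 382.86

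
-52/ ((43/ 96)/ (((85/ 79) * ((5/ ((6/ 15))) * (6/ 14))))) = -15912000/ 23779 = -669.16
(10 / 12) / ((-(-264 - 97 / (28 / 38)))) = 35 / 16617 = 0.00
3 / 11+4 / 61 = 227 / 671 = 0.34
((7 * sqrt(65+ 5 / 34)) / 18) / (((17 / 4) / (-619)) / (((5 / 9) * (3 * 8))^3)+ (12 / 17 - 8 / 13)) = 3605056000 * sqrt(75310) / 28522607049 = 34.69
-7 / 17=-0.41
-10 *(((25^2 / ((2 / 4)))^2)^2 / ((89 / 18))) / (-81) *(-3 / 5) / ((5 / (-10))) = 19531250000000 / 267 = 73150749063.67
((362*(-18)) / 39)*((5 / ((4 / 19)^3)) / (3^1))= -6207395 / 208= -29843.25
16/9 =1.78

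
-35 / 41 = -0.85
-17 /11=-1.55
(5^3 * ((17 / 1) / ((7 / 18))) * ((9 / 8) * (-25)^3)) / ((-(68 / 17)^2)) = 2689453125 / 448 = 6003243.58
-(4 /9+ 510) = -4594 /9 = -510.44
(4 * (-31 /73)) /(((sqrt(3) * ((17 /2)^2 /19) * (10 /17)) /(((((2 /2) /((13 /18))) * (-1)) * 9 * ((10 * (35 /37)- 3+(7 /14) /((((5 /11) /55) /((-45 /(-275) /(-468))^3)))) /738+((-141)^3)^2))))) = 146606098385798907120304974621 * sqrt(3) /5914573820870000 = 42932799351939.40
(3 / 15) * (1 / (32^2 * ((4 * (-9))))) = -1 / 184320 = -0.00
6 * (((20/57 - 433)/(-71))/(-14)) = -3523/1349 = -2.61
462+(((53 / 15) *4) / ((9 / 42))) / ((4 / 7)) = 25984 / 45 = 577.42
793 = 793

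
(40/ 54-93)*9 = -2491/ 3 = -830.33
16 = 16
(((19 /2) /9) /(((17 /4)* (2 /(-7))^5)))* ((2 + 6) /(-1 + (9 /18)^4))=2554664 /2295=1113.14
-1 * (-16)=16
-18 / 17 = -1.06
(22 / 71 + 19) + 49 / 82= 115901 / 5822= 19.91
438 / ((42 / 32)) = 2336 / 7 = 333.71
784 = 784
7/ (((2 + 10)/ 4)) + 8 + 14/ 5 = 13.13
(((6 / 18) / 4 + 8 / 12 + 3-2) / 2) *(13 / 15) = 91 / 120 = 0.76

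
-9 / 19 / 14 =-9 / 266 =-0.03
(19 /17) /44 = 19 /748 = 0.03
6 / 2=3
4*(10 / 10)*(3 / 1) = 12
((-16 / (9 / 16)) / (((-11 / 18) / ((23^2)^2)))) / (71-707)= -35819648 / 1749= -20480.07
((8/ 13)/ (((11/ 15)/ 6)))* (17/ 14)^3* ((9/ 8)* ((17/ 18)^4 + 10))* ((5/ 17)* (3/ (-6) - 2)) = -40939776125/ 508540032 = -80.50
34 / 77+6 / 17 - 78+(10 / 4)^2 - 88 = -832291 / 5236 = -158.96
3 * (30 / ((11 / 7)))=630 / 11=57.27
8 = 8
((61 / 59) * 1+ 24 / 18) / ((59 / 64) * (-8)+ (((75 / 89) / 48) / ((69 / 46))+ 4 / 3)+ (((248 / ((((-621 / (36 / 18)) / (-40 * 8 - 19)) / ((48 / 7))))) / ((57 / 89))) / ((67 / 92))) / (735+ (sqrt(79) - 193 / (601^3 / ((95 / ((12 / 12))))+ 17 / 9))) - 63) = -933258105575293699311190101051277806765549 / 25078872234660347921502437744459621724475427+ 108119593483411372214402917126961627136 * sqrt(79) / 25078872234660347921502437744459621724475427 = -0.04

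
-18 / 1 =-18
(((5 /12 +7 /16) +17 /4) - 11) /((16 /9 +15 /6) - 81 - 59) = 849 /19544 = 0.04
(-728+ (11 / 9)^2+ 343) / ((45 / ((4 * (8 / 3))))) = -994048 / 10935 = -90.91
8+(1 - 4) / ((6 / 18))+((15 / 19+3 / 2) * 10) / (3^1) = 6.63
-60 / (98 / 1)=-30 / 49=-0.61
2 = 2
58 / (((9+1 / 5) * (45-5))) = 29 / 184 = 0.16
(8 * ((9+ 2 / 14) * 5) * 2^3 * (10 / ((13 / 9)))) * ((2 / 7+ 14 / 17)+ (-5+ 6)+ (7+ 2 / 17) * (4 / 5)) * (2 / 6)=570531840 / 10829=52685.55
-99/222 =-0.45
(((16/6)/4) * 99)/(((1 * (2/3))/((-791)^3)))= -48996453429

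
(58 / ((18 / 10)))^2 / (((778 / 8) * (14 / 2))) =336400 / 220563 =1.53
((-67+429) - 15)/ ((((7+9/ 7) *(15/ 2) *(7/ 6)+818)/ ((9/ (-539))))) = -6246/ 959959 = -0.01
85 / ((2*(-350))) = -17 / 140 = -0.12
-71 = -71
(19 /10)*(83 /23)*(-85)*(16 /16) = -26809 /46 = -582.80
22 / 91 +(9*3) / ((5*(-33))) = 391 / 5005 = 0.08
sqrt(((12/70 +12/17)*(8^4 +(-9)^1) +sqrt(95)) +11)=sqrt(354025*sqrt(95) +1273275605)/595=60.05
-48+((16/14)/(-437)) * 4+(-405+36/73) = -101050283/223307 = -452.52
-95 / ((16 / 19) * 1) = -1805 / 16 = -112.81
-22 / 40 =-11 / 20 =-0.55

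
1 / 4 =0.25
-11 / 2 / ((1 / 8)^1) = -44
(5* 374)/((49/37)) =69190/49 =1412.04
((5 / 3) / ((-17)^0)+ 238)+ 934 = 3521 / 3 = 1173.67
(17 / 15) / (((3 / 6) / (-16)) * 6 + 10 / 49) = 13328 / 195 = 68.35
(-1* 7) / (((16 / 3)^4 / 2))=-567 / 32768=-0.02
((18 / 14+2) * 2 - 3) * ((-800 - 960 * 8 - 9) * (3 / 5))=-127335 / 7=-18190.71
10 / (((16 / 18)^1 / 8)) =90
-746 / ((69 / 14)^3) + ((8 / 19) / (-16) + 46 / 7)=27425785 / 87383394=0.31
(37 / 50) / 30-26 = -38963 / 1500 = -25.98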